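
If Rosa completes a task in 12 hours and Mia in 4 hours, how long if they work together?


Rosa's rate: 1/12 of the job per hour
Mia's rate: 1/4 of the job per hour
Combined rate: 1/12 + 1/4 = 1/3 per hour
Time = 1 / (1/3) = 3 hours

3 hours


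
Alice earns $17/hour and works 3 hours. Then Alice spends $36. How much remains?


Calculate earnings:
3 x $17 = $51
Subtract spending:
$51 - $36 = $15

$15


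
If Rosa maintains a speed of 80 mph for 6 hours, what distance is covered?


Use the formula: distance = speed x time
Speed = 80 mph, Time = 6 hours
80 x 6 = 480 miles

480 miles


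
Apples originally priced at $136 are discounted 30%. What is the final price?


Calculate the discount amount:
30% of $136 = $40.80
Subtract from original:
$136 - $40.80 = $95.20

$95.20


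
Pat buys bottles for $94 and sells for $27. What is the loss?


Selling price = $27
Cost price = $94
Loss = cost price - selling price:
Loss = $94 - $27 = $67

$67


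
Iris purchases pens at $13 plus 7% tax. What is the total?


Calculate the tax:
7% of $13 = $0.91
Add tax to price:
$13 + $0.91 = $13.91

$13.91


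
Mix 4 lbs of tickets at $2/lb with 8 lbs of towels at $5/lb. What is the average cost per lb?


Cost of tickets:
4 x $2 = $8
Cost of towels:
8 x $5 = $40
Total cost: $8 + $40 = $48
Total weight: 12 lbs
Average: $48 / 12 = $4/lb

$4/lb


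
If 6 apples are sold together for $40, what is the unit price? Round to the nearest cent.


Total cost: $40
Number of items: 6
Unit price: $40 / 6 = $6.6666... ≈ $6.67

$6.67


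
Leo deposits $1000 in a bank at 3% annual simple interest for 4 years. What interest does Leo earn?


Use the formula I = P x R x T / 100
P x R x T = 1000 x 3 x 4 = 12000
I = 12000 / 100 = $120

$120


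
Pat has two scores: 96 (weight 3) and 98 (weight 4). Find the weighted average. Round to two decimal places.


Weighted sum:
3 x 96 + 4 x 98 = 680
Total weight:
3 + 4 = 7
Weighted average:
680 / 7 = 97.1428... ≈ 97.14

97.14


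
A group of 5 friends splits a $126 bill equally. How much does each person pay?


Total bill: $126
Number of people: 5
Each pays: $126 / 5 = $25.20

$25.20


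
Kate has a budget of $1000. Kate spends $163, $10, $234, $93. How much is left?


Add up expenses:
$163 + $10 + $234 + $93 = $500
Subtract from budget:
$1000 - $500 = $500

$500


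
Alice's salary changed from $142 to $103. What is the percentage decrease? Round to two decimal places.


Find the absolute change:
|103 - 142| = 39
Divide by original and multiply by 100:
39 / 142 x 100 = 27.4647...% ≈ 27.46%

27.46%


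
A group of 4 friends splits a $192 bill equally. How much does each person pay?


Total bill: $192
Number of people: 4
Each pays: $192 / 4 = $48

$48


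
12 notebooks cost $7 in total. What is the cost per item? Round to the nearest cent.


Total cost: $7
Number of items: 12
Unit price: $7 / 12 = $0.5833... ≈ $0.58

$0.58


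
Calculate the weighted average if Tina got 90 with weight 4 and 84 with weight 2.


Weighted sum:
4 x 90 + 2 x 84 = 528
Total weight:
4 + 2 = 6
Weighted average:
528 / 6 = 88

88


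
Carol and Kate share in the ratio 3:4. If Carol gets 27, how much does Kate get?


Find the multiplier:
27 / 3 = 9
Apply to Kate's share:
4 x 9 = 36

36


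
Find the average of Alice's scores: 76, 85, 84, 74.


Add the scores:
76 + 85 + 84 + 74 = 319
Divide by the number of tests:
319 / 4 = 79.75

79.75


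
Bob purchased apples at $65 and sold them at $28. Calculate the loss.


Selling price = $28
Cost price = $65
Loss = cost price - selling price:
Loss = $65 - $28 = $37

$37


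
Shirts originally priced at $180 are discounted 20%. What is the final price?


Calculate the discount amount:
20% of $180 = $36
Subtract from original:
$180 - $36 = $144

$144


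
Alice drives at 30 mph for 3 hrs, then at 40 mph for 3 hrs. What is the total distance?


Leg 1 distance:
30 x 3 = 90 miles
Leg 2 distance:
40 x 3 = 120 miles
Total distance:
90 + 120 = 210 miles

210 miles


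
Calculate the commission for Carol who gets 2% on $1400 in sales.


Convert rate to decimal:
2% = 0.02
Multiply by sales:
$1400 x 0.02 = $28

$28


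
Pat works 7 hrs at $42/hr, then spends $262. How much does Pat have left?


Calculate earnings:
7 x $42 = $294
Subtract spending:
$294 - $262 = $32

$32


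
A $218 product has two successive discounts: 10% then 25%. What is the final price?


First discount:
10% of $218 = $21.80
Price after first discount:
$218 - $21.80 = $196.20
Second discount:
25% of $196.20 = $49.05
Final price:
$196.20 - $49.05 = $147.15

$147.15


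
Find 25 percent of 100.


Convert percentage to decimal:
25% = 0.25
Multiply:
100 x 0.25 = 25

25


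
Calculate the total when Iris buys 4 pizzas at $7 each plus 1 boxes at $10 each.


Cost of pizzas:
4 x $7 = $28
Cost of boxes:
1 x $10 = $10
Add both:
$28 + $10 = $38

$38


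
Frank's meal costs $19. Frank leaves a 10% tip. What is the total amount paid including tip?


Calculate the tip:
10% of $19 = $1.90
Add tip to meal cost:
$19 + $1.90 = $20.90

$20.90


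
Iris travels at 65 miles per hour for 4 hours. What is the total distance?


Use the formula: distance = speed x time
Speed = 65 mph, Time = 4 hours
65 x 4 = 260 miles

260 miles


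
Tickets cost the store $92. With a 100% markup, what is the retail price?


Calculate the markup amount:
100% of $92 = $92
Add to cost:
$92 + $92 = $184

$184


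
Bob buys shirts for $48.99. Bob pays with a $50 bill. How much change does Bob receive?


Start with the amount paid:
$50
Subtract the price:
$50 - $48.99 = $1.01

$1.01


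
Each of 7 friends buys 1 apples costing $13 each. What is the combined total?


Cost per person:
1 x $13 = $13
Group total:
7 x $13 = $91

$91


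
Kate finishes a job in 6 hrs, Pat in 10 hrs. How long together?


Kate's rate: 1/6 of the job per hour
Pat's rate: 1/10 of the job per hour
Combined rate: 1/6 + 1/10 = 4/15 per hour
Time = 1 / (4/15) = 15/4 = 3.75 hours

3.75 hours


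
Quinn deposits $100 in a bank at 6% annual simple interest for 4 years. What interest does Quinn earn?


Use the formula I = P x R x T / 100
P x R x T = 100 x 6 x 4 = 2400
I = 2400 / 100 = $24

$24


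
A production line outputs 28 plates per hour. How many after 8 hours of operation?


Production rate: 28 plates per hour
Time: 8 hours
Total: 28 x 8 = 224 plates

224 plates


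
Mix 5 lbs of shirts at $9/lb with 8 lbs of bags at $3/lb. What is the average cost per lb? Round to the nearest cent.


Cost of shirts:
5 x $9 = $45
Cost of bags:
8 x $3 = $24
Total cost: $45 + $24 = $69
Total weight: 13 lbs
Average: $69 / 13 = $5.3076... ≈ $5.31/lb

$5.31/lb


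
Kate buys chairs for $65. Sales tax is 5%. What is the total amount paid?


Calculate the tax:
5% of $65 = $3.25
Add tax to price:
$65 + $3.25 = $68.25

$68.25


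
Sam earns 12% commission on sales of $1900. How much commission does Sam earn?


Convert rate to decimal:
12% = 0.12
Multiply by sales:
$1900 x 0.12 = $228

$228


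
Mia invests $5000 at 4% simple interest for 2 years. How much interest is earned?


Use the formula I = P x R x T / 100
P x R x T = 5000 x 4 x 2 = 40000
I = 40000 / 100 = $400

$400


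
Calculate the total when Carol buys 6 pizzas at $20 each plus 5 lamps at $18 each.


Cost of pizzas:
6 x $20 = $120
Cost of lamps:
5 x $18 = $90
Add both:
$120 + $90 = $210

$210


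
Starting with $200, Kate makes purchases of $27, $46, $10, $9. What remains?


Add up expenses:
$27 + $46 + $10 + $9 = $92
Subtract from budget:
$200 - $92 = $108

$108


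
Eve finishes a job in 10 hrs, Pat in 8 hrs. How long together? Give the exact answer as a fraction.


Eve's rate: 1/10 of the job per hour
Pat's rate: 1/8 of the job per hour
Combined rate: 1/10 + 1/8 = 9/40 per hour
Time = 1 / (9/40) = 40/9 hours (≈ 4.44 hours)

40/9 hours


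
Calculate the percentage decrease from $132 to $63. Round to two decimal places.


Find the absolute change:
|63 - 132| = 69
Divide by original and multiply by 100:
69 / 132 x 100 = 52.2727...% ≈ 52.27%

52.27%


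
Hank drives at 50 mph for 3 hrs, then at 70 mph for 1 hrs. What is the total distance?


Leg 1 distance:
50 x 3 = 150 miles
Leg 2 distance:
70 x 1 = 70 miles
Total distance:
150 + 70 = 220 miles

220 miles


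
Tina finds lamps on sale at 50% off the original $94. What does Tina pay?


Calculate the discount amount:
50% of $94 = $47
Subtract from original:
$94 - $47 = $47

$47


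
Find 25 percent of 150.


Convert percentage to decimal:
25% = 0.25
Multiply:
150 x 0.25 = 37.5

37.5


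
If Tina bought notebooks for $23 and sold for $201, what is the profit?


Selling price = $201
Cost price = $23
Profit = selling price - cost price:
Profit = $201 - $23 = $178

$178


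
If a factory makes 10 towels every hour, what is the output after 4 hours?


Production rate: 10 towels per hour
Time: 4 hours
Total: 10 x 4 = 40 towels

40 towels


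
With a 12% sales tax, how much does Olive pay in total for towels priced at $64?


Calculate the tax:
12% of $64 = $7.68
Add tax to price:
$64 + $7.68 = $71.68

$71.68


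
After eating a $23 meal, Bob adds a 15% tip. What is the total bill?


Calculate the tip:
15% of $23 = $3.45
Add tip to meal cost:
$23 + $3.45 = $26.45

$26.45


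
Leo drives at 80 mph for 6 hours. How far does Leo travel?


Use the formula: distance = speed x time
Speed = 80 mph, Time = 6 hours
80 x 6 = 480 miles

480 miles


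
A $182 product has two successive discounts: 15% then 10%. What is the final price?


First discount:
15% of $182 = $27.30
Price after first discount:
$182 - $27.30 = $154.70
Second discount:
10% of $154.70 = $15.47
Final price:
$154.70 - $15.47 = $139.23

$139.23


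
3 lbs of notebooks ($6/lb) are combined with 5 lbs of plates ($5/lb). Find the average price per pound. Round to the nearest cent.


Cost of notebooks:
3 x $6 = $18
Cost of plates:
5 x $5 = $25
Total cost: $18 + $25 = $43
Total weight: 8 lbs
Average: $43 / 8 = $5.375 ≈ $5.38/lb

$5.38/lb


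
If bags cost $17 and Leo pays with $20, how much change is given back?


Start with the amount paid:
$20
Subtract the price:
$20 - $17 = $3

$3


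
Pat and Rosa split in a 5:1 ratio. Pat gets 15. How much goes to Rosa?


Find the multiplier:
15 / 5 = 3
Apply to Rosa's share:
1 x 3 = 3

3


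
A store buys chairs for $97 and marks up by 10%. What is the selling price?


Calculate the markup amount:
10% of $97 = $9.70
Add to cost:
$97 + $9.70 = $106.70

$106.70


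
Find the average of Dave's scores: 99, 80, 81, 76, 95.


Add the scores:
99 + 80 + 81 + 76 + 95 = 431
Divide by the number of tests:
431 / 5 = 86.2

86.2


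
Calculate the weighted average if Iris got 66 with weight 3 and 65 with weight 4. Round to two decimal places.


Weighted sum:
3 x 66 + 4 x 65 = 458
Total weight:
3 + 4 = 7
Weighted average:
458 / 7 = 65.4285... ≈ 65.43

65.43


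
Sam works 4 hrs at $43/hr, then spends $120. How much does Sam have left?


Calculate earnings:
4 x $43 = $172
Subtract spending:
$172 - $120 = $52

$52


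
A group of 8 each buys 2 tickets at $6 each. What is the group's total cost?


Cost per person:
2 x $6 = $12
Group total:
8 x $12 = $96

$96


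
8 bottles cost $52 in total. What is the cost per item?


Total cost: $52
Number of items: 8
Unit price: $52 / 8 = $6.50

$6.50


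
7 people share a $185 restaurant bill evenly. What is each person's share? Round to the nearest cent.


Total bill: $185
Number of people: 7
Each pays: $185 / 7 = $26.4285... ≈ $26.43

$26.43


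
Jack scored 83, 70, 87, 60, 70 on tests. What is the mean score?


Add the scores:
83 + 70 + 87 + 60 + 70 = 370
Divide by the number of tests:
370 / 5 = 74

74


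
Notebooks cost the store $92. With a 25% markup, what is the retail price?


Calculate the markup amount:
25% of $92 = $23
Add to cost:
$92 + $23 = $115

$115


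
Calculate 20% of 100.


Convert percentage to decimal:
20% = 0.2
Multiply:
100 x 0.2 = 20

20


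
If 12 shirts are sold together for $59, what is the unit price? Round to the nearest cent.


Total cost: $59
Number of items: 12
Unit price: $59 / 12 = $4.9166... ≈ $4.92

$4.92


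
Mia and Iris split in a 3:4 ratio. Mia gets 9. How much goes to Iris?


Find the multiplier:
9 / 3 = 3
Apply to Iris's share:
4 x 3 = 12

12


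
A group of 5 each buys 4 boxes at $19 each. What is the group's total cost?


Cost per person:
4 x $19 = $76
Group total:
5 x $76 = $380

$380


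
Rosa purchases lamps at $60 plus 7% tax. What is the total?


Calculate the tax:
7% of $60 = $4.20
Add tax to price:
$60 + $4.20 = $64.20

$64.20


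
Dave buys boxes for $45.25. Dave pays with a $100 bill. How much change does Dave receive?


Start with the amount paid:
$100
Subtract the price:
$100 - $45.25 = $54.75

$54.75


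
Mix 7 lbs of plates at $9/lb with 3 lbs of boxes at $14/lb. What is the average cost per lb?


Cost of plates:
7 x $9 = $63
Cost of boxes:
3 x $14 = $42
Total cost: $63 + $42 = $105
Total weight: 10 lbs
Average: $105 / 10 = $10.50/lb

$10.50/lb


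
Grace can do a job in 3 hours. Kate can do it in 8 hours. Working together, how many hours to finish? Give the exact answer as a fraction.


Grace's rate: 1/3 of the job per hour
Kate's rate: 1/8 of the job per hour
Combined rate: 1/3 + 1/8 = 11/24 per hour
Time = 1 / (11/24) = 24/11 hours (≈ 2.18 hours)

24/11 hours


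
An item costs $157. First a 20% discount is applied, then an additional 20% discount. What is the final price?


First discount:
20% of $157 = $31.40
Price after first discount:
$157 - $31.40 = $125.60
Second discount:
20% of $125.60 = $25.12
Final price:
$125.60 - $25.12 = $100.48

$100.48


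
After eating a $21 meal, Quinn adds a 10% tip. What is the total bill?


Calculate the tip:
10% of $21 = $2.10
Add tip to meal cost:
$21 + $2.10 = $23.10

$23.10


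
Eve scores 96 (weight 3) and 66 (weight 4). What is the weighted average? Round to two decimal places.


Weighted sum:
3 x 96 + 4 x 66 = 552
Total weight:
3 + 4 = 7
Weighted average:
552 / 7 = 78.8571... ≈ 78.86

78.86


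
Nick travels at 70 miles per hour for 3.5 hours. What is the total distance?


Use the formula: distance = speed x time
Speed = 70 mph, Time = 3.5 hours
70 x 3.5 = 245 miles

245 miles


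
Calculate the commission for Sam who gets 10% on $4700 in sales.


Convert rate to decimal:
10% = 0.1
Multiply by sales:
$4700 x 0.1 = $470

$470


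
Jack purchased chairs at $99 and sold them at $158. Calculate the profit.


Selling price = $158
Cost price = $99
Profit = selling price - cost price:
Profit = $158 - $99 = $59

$59


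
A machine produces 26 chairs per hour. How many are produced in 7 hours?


Production rate: 26 chairs per hour
Time: 7 hours
Total: 26 x 7 = 182 chairs

182 chairs


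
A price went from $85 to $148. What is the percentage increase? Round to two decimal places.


Find the absolute change:
|148 - 85| = 63
Divide by original and multiply by 100:
63 / 85 x 100 = 74.1176...% ≈ 74.12%

74.12%


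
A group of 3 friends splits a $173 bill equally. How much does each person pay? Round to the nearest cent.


Total bill: $173
Number of people: 3
Each pays: $173 / 3 = $57.6666... ≈ $57.67

$57.67


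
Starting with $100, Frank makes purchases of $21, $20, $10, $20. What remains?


Add up expenses:
$21 + $20 + $10 + $20 = $71
Subtract from budget:
$100 - $71 = $29

$29


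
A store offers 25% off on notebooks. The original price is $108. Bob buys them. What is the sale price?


Calculate the discount amount:
25% of $108 = $27
Subtract from original:
$108 - $27 = $81

$81


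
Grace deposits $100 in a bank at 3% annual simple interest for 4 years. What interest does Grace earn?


Use the formula I = P x R x T / 100
P x R x T = 100 x 3 x 4 = 1200
I = 1200 / 100 = $12

$12


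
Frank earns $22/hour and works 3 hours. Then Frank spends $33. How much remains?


Calculate earnings:
3 x $22 = $66
Subtract spending:
$66 - $33 = $33

$33


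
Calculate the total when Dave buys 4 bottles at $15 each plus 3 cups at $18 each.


Cost of bottles:
4 x $15 = $60
Cost of cups:
3 x $18 = $54
Add both:
$60 + $54 = $114

$114


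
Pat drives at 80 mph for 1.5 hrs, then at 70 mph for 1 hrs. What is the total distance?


Leg 1 distance:
80 x 1.5 = 120 miles
Leg 2 distance:
70 x 1 = 70 miles
Total distance:
120 + 70 = 190 miles

190 miles


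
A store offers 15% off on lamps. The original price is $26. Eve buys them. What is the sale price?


Calculate the discount amount:
15% of $26 = $3.90
Subtract from original:
$26 - $3.90 = $22.10

$22.10


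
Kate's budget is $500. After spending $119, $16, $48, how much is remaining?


Add up expenses:
$119 + $16 + $48 = $183
Subtract from budget:
$500 - $183 = $317

$317


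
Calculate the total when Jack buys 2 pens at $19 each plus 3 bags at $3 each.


Cost of pens:
2 x $19 = $38
Cost of bags:
3 x $3 = $9
Add both:
$38 + $9 = $47

$47


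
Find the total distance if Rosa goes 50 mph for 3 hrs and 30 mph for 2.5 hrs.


Leg 1 distance:
50 x 3 = 150 miles
Leg 2 distance:
30 x 2.5 = 75 miles
Total distance:
150 + 75 = 225 miles

225 miles


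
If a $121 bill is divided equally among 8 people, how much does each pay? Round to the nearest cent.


Total bill: $121
Number of people: 8
Each pays: $121 / 8 = $15.125 ≈ $15.13

$15.13


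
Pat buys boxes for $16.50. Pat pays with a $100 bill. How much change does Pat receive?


Start with the amount paid:
$100
Subtract the price:
$100 - $16.50 = $83.50

$83.50


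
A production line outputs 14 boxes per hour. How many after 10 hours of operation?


Production rate: 14 boxes per hour
Time: 10 hours
Total: 14 x 10 = 140 boxes

140 boxes


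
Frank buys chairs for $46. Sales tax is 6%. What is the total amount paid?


Calculate the tax:
6% of $46 = $2.76
Add tax to price:
$46 + $2.76 = $48.76

$48.76


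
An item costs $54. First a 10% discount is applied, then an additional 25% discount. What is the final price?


First discount:
10% of $54 = $5.40
Price after first discount:
$54 - $5.40 = $48.60
Second discount:
25% of $48.60 = $12.15
Final price:
$48.60 - $12.15 = $36.45

$36.45


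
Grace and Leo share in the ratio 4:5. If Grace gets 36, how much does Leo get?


Find the multiplier:
36 / 4 = 9
Apply to Leo's share:
5 x 9 = 45

45


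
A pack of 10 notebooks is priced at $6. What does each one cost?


Total cost: $6
Number of items: 10
Unit price: $6 / 10 = $0.60

$0.60


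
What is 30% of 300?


Convert percentage to decimal:
30% = 0.3
Multiply:
300 x 0.3 = 90

90


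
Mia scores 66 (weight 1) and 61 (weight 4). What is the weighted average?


Weighted sum:
1 x 66 + 4 x 61 = 310
Total weight:
1 + 4 = 5
Weighted average:
310 / 5 = 62

62


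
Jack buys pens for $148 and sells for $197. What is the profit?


Selling price = $197
Cost price = $148
Profit = selling price - cost price:
Profit = $197 - $148 = $49

$49


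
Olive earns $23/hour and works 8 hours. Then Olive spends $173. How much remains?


Calculate earnings:
8 x $23 = $184
Subtract spending:
$184 - $173 = $11

$11


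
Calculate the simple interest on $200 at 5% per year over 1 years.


Use the formula I = P x R x T / 100
P x R x T = 200 x 5 x 1 = 1000
I = 1000 / 100 = $10

$10


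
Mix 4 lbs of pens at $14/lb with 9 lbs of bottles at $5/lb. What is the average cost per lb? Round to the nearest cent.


Cost of pens:
4 x $14 = $56
Cost of bottles:
9 x $5 = $45
Total cost: $56 + $45 = $101
Total weight: 13 lbs
Average: $101 / 13 = $7.7692... ≈ $7.77/lb

$7.77/lb


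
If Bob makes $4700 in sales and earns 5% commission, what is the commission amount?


Convert rate to decimal:
5% = 0.05
Multiply by sales:
$4700 x 0.05 = $235

$235


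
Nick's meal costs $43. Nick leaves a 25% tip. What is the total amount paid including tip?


Calculate the tip:
25% of $43 = $10.75
Add tip to meal cost:
$43 + $10.75 = $53.75

$53.75


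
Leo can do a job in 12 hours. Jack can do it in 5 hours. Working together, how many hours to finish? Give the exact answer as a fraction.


Leo's rate: 1/12 of the job per hour
Jack's rate: 1/5 of the job per hour
Combined rate: 1/12 + 1/5 = 17/60 per hour
Time = 1 / (17/60) = 60/17 hours (≈ 3.53 hours)

60/17 hours


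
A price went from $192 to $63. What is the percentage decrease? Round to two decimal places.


Find the absolute change:
|63 - 192| = 129
Divide by original and multiply by 100:
129 / 192 x 100 = 67.1875% ≈ 67.19%

67.19%


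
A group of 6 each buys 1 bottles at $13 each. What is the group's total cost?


Cost per person:
1 x $13 = $13
Group total:
6 x $13 = $78

$78


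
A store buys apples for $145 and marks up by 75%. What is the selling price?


Calculate the markup amount:
75% of $145 = $108.75
Add to cost:
$145 + $108.75 = $253.75

$253.75


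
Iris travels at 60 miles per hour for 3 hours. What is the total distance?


Use the formula: distance = speed x time
Speed = 60 mph, Time = 3 hours
60 x 3 = 180 miles

180 miles


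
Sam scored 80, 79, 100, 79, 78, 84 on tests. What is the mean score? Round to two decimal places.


Add the scores:
80 + 79 + 100 + 79 + 78 + 84 = 500
Divide by the number of tests:
500 / 6 = 83.3333... ≈ 83.33

83.33


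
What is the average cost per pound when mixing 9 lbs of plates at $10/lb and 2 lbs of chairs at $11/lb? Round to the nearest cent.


Cost of plates:
9 x $10 = $90
Cost of chairs:
2 x $11 = $22
Total cost: $90 + $22 = $112
Total weight: 11 lbs
Average: $112 / 11 = $10.1818... ≈ $10.18/lb

$10.18/lb


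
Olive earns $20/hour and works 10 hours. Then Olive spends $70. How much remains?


Calculate earnings:
10 x $20 = $200
Subtract spending:
$200 - $70 = $130

$130


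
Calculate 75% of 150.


Convert percentage to decimal:
75% = 0.75
Multiply:
150 x 0.75 = 112.5

112.5


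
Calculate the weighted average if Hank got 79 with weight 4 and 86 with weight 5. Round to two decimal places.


Weighted sum:
4 x 79 + 5 x 86 = 746
Total weight:
4 + 5 = 9
Weighted average:
746 / 9 = 82.8888... ≈ 82.89

82.89


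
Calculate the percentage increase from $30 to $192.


Find the absolute change:
|192 - 30| = 162
Divide by original and multiply by 100:
162 / 30 x 100 = 540%

540%


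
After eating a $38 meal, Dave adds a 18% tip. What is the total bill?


Calculate the tip:
18% of $38 = $6.84
Add tip to meal cost:
$38 + $6.84 = $44.84

$44.84


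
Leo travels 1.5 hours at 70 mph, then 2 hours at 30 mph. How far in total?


Leg 1 distance:
70 x 1.5 = 105 miles
Leg 2 distance:
30 x 2 = 60 miles
Total distance:
105 + 60 = 165 miles

165 miles


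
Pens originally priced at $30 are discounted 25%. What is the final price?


Calculate the discount amount:
25% of $30 = $7.50
Subtract from original:
$30 - $7.50 = $22.50

$22.50


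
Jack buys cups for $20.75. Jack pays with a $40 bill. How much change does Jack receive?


Start with the amount paid:
$40
Subtract the price:
$40 - $20.75 = $19.25

$19.25


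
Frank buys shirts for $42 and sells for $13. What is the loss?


Selling price = $13
Cost price = $42
Loss = cost price - selling price:
Loss = $42 - $13 = $29

$29


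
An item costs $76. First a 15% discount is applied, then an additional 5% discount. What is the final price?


First discount:
15% of $76 = $11.40
Price after first discount:
$76 - $11.40 = $64.60
Second discount:
5% of $64.60 = $3.23
Final price:
$64.60 - $3.23 = $61.37

$61.37


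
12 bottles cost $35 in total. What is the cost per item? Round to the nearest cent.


Total cost: $35
Number of items: 12
Unit price: $35 / 12 = $2.9166... ≈ $2.92

$2.92


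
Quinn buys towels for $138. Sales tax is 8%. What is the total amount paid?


Calculate the tax:
8% of $138 = $11.04
Add tax to price:
$138 + $11.04 = $149.04

$149.04


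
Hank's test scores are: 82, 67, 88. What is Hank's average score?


Add the scores:
82 + 67 + 88 = 237
Divide by the number of tests:
237 / 3 = 79

79


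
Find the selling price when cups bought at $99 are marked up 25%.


Calculate the markup amount:
25% of $99 = $24.75
Add to cost:
$99 + $24.75 = $123.75

$123.75


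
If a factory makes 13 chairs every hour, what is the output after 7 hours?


Production rate: 13 chairs per hour
Time: 7 hours
Total: 13 x 7 = 91 chairs

91 chairs


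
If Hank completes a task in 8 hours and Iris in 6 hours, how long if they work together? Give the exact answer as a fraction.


Hank's rate: 1/8 of the job per hour
Iris's rate: 1/6 of the job per hour
Combined rate: 1/8 + 1/6 = 7/24 per hour
Time = 1 / (7/24) = 24/7 hours (≈ 3.43 hours)

24/7 hours


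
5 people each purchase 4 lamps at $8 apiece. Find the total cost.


Cost per person:
4 x $8 = $32
Group total:
5 x $32 = $160

$160


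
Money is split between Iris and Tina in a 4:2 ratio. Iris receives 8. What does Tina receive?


Find the multiplier:
8 / 4 = 2
Apply to Tina's share:
2 x 2 = 4

4


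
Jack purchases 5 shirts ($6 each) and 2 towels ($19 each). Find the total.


Cost of shirts:
5 x $6 = $30
Cost of towels:
2 x $19 = $38
Add both:
$30 + $38 = $68

$68


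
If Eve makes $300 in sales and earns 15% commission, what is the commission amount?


Convert rate to decimal:
15% = 0.15
Multiply by sales:
$300 x 0.15 = $45

$45


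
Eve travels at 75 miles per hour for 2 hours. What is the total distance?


Use the formula: distance = speed x time
Speed = 75 mph, Time = 2 hours
75 x 2 = 150 miles

150 miles


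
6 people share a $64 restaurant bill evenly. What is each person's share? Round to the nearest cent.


Total bill: $64
Number of people: 6
Each pays: $64 / 6 = $10.6666... ≈ $10.67

$10.67


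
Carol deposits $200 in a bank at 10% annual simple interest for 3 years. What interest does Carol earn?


Use the formula I = P x R x T / 100
P x R x T = 200 x 10 x 3 = 6000
I = 6000 / 100 = $60

$60


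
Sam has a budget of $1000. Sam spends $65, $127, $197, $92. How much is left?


Add up expenses:
$65 + $127 + $197 + $92 = $481
Subtract from budget:
$1000 - $481 = $519

$519


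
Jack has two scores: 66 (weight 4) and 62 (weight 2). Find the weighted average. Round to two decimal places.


Weighted sum:
4 x 66 + 2 x 62 = 388
Total weight:
4 + 2 = 6
Weighted average:
388 / 6 = 64.6666... ≈ 64.67

64.67


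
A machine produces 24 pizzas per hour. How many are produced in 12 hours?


Production rate: 24 pizzas per hour
Time: 12 hours
Total: 24 x 12 = 288 pizzas

288 pizzas


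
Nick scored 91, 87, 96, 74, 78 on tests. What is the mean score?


Add the scores:
91 + 87 + 96 + 74 + 78 = 426
Divide by the number of tests:
426 / 5 = 85.2

85.2


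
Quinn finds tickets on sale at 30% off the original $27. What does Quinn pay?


Calculate the discount amount:
30% of $27 = $8.10
Subtract from original:
$27 - $8.10 = $18.90

$18.90


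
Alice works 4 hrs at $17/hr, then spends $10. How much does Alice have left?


Calculate earnings:
4 x $17 = $68
Subtract spending:
$68 - $10 = $58

$58


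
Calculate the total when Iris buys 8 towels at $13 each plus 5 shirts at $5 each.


Cost of towels:
8 x $13 = $104
Cost of shirts:
5 x $5 = $25
Add both:
$104 + $25 = $129

$129


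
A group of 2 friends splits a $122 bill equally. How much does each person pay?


Total bill: $122
Number of people: 2
Each pays: $122 / 2 = $61

$61


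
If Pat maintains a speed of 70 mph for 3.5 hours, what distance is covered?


Use the formula: distance = speed x time
Speed = 70 mph, Time = 3.5 hours
70 x 3.5 = 245 miles

245 miles


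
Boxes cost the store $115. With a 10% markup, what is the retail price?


Calculate the markup amount:
10% of $115 = $11.50
Add to cost:
$115 + $11.50 = $126.50

$126.50


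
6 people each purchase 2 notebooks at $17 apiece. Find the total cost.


Cost per person:
2 x $17 = $34
Group total:
6 x $34 = $204

$204


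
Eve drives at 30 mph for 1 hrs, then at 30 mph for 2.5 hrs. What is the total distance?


Leg 1 distance:
30 x 1 = 30 miles
Leg 2 distance:
30 x 2.5 = 75 miles
Total distance:
30 + 75 = 105 miles

105 miles


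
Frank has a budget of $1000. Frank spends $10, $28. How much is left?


Add up expenses:
$10 + $28 = $38
Subtract from budget:
$1000 - $38 = $962

$962


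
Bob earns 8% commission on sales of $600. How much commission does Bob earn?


Convert rate to decimal:
8% = 0.08
Multiply by sales:
$600 x 0.08 = $48

$48


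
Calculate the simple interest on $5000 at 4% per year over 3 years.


Use the formula I = P x R x T / 100
P x R x T = 5000 x 4 x 3 = 60000
I = 60000 / 100 = $600

$600


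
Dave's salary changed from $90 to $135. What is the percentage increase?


Find the absolute change:
|135 - 90| = 45
Divide by original and multiply by 100:
45 / 90 x 100 = 50%

50%


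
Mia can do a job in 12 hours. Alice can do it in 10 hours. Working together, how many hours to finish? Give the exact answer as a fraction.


Mia's rate: 1/12 of the job per hour
Alice's rate: 1/10 of the job per hour
Combined rate: 1/12 + 1/10 = 11/60 per hour
Time = 1 / (11/60) = 60/11 hours (≈ 5.45 hours)

60/11 hours


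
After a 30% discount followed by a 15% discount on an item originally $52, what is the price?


First discount:
30% of $52 = $15.60
Price after first discount:
$52 - $15.60 = $36.40
Second discount:
15% of $36.40 = $5.46
Final price:
$36.40 - $5.46 = $30.94

$30.94


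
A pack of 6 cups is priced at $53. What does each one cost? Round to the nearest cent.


Total cost: $53
Number of items: 6
Unit price: $53 / 6 = $8.8333... ≈ $8.83

$8.83


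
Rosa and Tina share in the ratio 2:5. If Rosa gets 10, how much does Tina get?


Find the multiplier:
10 / 2 = 5
Apply to Tina's share:
5 x 5 = 25

25


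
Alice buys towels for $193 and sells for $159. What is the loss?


Selling price = $159
Cost price = $193
Loss = cost price - selling price:
Loss = $193 - $159 = $34

$34


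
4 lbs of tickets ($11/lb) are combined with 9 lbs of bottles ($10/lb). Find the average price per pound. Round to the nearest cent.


Cost of tickets:
4 x $11 = $44
Cost of bottles:
9 x $10 = $90
Total cost: $44 + $90 = $134
Total weight: 13 lbs
Average: $134 / 13 = $10.3076... ≈ $10.31/lb

$10.31/lb


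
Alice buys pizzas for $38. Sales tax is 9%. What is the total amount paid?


Calculate the tax:
9% of $38 = $3.42
Add tax to price:
$38 + $3.42 = $41.42

$41.42


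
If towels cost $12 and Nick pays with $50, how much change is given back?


Start with the amount paid:
$50
Subtract the price:
$50 - $12 = $38

$38


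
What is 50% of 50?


Convert percentage to decimal:
50% = 0.5
Multiply:
50 x 0.5 = 25

25


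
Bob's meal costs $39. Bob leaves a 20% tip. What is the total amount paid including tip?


Calculate the tip:
20% of $39 = $7.80
Add tip to meal cost:
$39 + $7.80 = $46.80

$46.80


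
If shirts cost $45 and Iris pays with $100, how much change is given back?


Start with the amount paid:
$100
Subtract the price:
$100 - $45 = $55

$55


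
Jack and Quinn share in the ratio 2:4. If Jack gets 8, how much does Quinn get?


Find the multiplier:
8 / 2 = 4
Apply to Quinn's share:
4 x 4 = 16

16


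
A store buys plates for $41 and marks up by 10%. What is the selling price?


Calculate the markup amount:
10% of $41 = $4.10
Add to cost:
$41 + $4.10 = $45.10

$45.10


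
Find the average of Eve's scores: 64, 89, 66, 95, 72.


Add the scores:
64 + 89 + 66 + 95 + 72 = 386
Divide by the number of tests:
386 / 5 = 77.2

77.2


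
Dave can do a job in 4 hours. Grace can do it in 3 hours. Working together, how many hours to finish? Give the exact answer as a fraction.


Dave's rate: 1/4 of the job per hour
Grace's rate: 1/3 of the job per hour
Combined rate: 1/4 + 1/3 = 7/12 per hour
Time = 1 / (7/12) = 12/7 hours (≈ 1.71 hours)

12/7 hours


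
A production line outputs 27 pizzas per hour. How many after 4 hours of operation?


Production rate: 27 pizzas per hour
Time: 4 hours
Total: 27 x 4 = 108 pizzas

108 pizzas


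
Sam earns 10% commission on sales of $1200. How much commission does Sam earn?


Convert rate to decimal:
10% = 0.1
Multiply by sales:
$1200 x 0.1 = $120

$120


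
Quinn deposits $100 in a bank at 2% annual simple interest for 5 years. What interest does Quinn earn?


Use the formula I = P x R x T / 100
P x R x T = 100 x 2 x 5 = 1000
I = 1000 / 100 = $10

$10


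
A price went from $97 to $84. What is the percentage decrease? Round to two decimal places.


Find the absolute change:
|84 - 97| = 13
Divide by original and multiply by 100:
13 / 97 x 100 = 13.4020...% ≈ 13.4%

13.4%


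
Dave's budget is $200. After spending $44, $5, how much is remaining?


Add up expenses:
$44 + $5 = $49
Subtract from budget:
$200 - $49 = $151

$151


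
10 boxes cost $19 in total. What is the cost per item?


Total cost: $19
Number of items: 10
Unit price: $19 / 10 = $1.90

$1.90


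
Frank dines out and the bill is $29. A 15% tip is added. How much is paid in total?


Calculate the tip:
15% of $29 = $4.35
Add tip to meal cost:
$29 + $4.35 = $33.35

$33.35


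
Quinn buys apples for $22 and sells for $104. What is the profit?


Selling price = $104
Cost price = $22
Profit = selling price - cost price:
Profit = $104 - $22 = $82

$82


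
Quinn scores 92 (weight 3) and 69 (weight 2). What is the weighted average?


Weighted sum:
3 x 92 + 2 x 69 = 414
Total weight:
3 + 2 = 5
Weighted average:
414 / 5 = 82.8

82.8


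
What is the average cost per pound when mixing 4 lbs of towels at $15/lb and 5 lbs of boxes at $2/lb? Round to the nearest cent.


Cost of towels:
4 x $15 = $60
Cost of boxes:
5 x $2 = $10
Total cost: $60 + $10 = $70
Total weight: 9 lbs
Average: $70 / 9 = $7.7777... ≈ $7.78/lb

$7.78/lb


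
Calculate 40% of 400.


Convert percentage to decimal:
40% = 0.4
Multiply:
400 x 0.4 = 160

160


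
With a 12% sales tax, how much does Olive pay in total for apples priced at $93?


Calculate the tax:
12% of $93 = $11.16
Add tax to price:
$93 + $11.16 = $104.16

$104.16


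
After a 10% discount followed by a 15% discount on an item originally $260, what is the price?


First discount:
10% of $260 = $26
Price after first discount:
$260 - $26 = $234
Second discount:
15% of $234 = $35.10
Final price:
$234 - $35.10 = $198.90

$198.90


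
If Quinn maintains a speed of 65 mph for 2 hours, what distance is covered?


Use the formula: distance = speed x time
Speed = 65 mph, Time = 2 hours
65 x 2 = 130 miles

130 miles


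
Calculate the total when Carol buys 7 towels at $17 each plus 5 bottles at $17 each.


Cost of towels:
7 x $17 = $119
Cost of bottles:
5 x $17 = $85
Add both:
$119 + $85 = $204

$204


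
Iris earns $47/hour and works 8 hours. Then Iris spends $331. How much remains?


Calculate earnings:
8 x $47 = $376
Subtract spending:
$376 - $331 = $45

$45


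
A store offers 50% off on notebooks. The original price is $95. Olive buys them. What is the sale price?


Calculate the discount amount:
50% of $95 = $47.50
Subtract from original:
$95 - $47.50 = $47.50

$47.50


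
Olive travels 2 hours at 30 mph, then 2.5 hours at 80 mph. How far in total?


Leg 1 distance:
30 x 2 = 60 miles
Leg 2 distance:
80 x 2.5 = 200 miles
Total distance:
60 + 200 = 260 miles

260 miles


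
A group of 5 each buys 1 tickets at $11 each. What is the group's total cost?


Cost per person:
1 x $11 = $11
Group total:
5 x $11 = $55

$55


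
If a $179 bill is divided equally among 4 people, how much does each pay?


Total bill: $179
Number of people: 4
Each pays: $179 / 4 = $44.75

$44.75


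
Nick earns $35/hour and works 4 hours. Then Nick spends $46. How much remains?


Calculate earnings:
4 x $35 = $140
Subtract spending:
$140 - $46 = $94

$94


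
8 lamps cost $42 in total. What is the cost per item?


Total cost: $42
Number of items: 8
Unit price: $42 / 8 = $5.25

$5.25


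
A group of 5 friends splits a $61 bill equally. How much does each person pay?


Total bill: $61
Number of people: 5
Each pays: $61 / 5 = $12.20

$12.20


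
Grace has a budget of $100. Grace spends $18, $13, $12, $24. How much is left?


Add up expenses:
$18 + $13 + $12 + $24 = $67
Subtract from budget:
$100 - $67 = $33

$33


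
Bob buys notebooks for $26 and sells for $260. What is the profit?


Selling price = $260
Cost price = $26
Profit = selling price - cost price:
Profit = $260 - $26 = $234

$234


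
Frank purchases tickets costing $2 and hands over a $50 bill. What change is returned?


Start with the amount paid:
$50
Subtract the price:
$50 - $2 = $48

$48


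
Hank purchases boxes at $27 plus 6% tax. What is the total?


Calculate the tax:
6% of $27 = $1.62
Add tax to price:
$27 + $1.62 = $28.62

$28.62


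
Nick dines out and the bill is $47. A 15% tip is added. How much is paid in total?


Calculate the tip:
15% of $47 = $7.05
Add tip to meal cost:
$47 + $7.05 = $54.05

$54.05


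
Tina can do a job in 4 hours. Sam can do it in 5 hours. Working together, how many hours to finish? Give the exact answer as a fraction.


Tina's rate: 1/4 of the job per hour
Sam's rate: 1/5 of the job per hour
Combined rate: 1/4 + 1/5 = 9/20 per hour
Time = 1 / (9/20) = 20/9 hours (≈ 2.22 hours)

20/9 hours


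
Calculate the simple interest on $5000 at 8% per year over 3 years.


Use the formula I = P x R x T / 100
P x R x T = 5000 x 8 x 3 = 120000
I = 120000 / 100 = $1200

$1200


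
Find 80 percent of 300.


Convert percentage to decimal:
80% = 0.8
Multiply:
300 x 0.8 = 240

240


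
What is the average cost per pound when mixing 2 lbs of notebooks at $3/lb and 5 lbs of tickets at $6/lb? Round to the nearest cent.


Cost of notebooks:
2 x $3 = $6
Cost of tickets:
5 x $6 = $30
Total cost: $6 + $30 = $36
Total weight: 7 lbs
Average: $36 / 7 = $5.1428... ≈ $5.14/lb

$5.14/lb


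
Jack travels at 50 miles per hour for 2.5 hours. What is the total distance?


Use the formula: distance = speed x time
Speed = 50 mph, Time = 2.5 hours
50 x 2.5 = 125 miles

125 miles


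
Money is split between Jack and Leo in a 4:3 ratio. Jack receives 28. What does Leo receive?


Find the multiplier:
28 / 4 = 7
Apply to Leo's share:
3 x 7 = 21

21


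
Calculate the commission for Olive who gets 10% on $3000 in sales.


Convert rate to decimal:
10% = 0.1
Multiply by sales:
$3000 x 0.1 = $300

$300


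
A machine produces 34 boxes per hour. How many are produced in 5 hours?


Production rate: 34 boxes per hour
Time: 5 hours
Total: 34 x 5 = 170 boxes

170 boxes


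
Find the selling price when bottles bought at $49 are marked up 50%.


Calculate the markup amount:
50% of $49 = $24.50
Add to cost:
$49 + $24.50 = $73.50

$73.50


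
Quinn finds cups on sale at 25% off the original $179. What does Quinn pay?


Calculate the discount amount:
25% of $179 = $44.75
Subtract from original:
$179 - $44.75 = $134.25

$134.25


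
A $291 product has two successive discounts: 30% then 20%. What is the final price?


First discount:
30% of $291 = $87.30
Price after first discount:
$291 - $87.30 = $203.70
Second discount:
20% of $203.70 = $40.74
Final price:
$203.70 - $40.74 = $162.96

$162.96
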